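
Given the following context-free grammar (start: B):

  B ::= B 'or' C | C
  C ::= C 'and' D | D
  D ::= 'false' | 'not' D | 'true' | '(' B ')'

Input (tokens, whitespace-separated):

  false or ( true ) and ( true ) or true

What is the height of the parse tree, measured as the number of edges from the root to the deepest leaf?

8

[B [B [B [C [D false]]] or [C [C [D ( [B [C [D true]]] )]] and [D ( [B [C [D true]]] )]]] or [C [D true]]]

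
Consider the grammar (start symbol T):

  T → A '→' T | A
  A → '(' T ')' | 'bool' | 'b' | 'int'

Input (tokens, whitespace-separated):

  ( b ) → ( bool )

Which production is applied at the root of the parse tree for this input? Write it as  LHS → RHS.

T → A '→' T

[T [A ( [T [A b]] )] → [T [A ( [T [A bool]] )]]]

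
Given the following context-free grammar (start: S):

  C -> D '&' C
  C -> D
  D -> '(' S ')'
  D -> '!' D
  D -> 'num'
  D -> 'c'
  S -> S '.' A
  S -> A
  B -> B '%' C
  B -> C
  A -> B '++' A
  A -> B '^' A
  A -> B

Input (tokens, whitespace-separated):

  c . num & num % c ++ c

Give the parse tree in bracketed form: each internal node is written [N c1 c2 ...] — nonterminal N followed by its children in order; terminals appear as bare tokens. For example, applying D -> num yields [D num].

S
S . A
A . A
B . A
C . A
D . A
c . A
c . B ++ A
c . B % C ++ A
c . C % C ++ A
c . D & C % C ++ A
c . num & C % C ++ A
c . num & D % C ++ A
c . num & num % C ++ A
c . num & num % D ++ A
c . num & num % c ++ A
c . num & num % c ++ B
c . num & num % c ++ C
c . num & num % c ++ D
c . num & num % c ++ c

[S [S [A [B [C [D c]]]]] . [A [B [B [C [D num] & [C [D num]]]] % [C [D c]]] ++ [A [B [C [D c]]]]]]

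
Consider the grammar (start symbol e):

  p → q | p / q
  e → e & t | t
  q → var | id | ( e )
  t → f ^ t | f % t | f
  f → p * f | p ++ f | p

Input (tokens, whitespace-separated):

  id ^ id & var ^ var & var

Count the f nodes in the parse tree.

[e [e [e [t [f [p [q id]]] ^ [t [f [p [q id]]]]]] & [t [f [p [q var]]] ^ [t [f [p [q var]]]]]] & [t [f [p [q var]]]]]

5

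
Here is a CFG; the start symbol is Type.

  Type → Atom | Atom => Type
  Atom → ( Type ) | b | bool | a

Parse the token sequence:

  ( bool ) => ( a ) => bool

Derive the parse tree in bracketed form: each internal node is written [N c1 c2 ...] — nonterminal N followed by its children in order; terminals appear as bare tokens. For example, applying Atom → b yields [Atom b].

Type
Atom => Type
( Type ) => Type
( Atom ) => Type
( bool ) => Type
( bool ) => Atom => Type
( bool ) => ( Type ) => Type
( bool ) => ( Atom ) => Type
( bool ) => ( a ) => Type
( bool ) => ( a ) => Atom
( bool ) => ( a ) => bool

[Type [Atom ( [Type [Atom bool]] )] => [Type [Atom ( [Type [Atom a]] )] => [Type [Atom bool]]]]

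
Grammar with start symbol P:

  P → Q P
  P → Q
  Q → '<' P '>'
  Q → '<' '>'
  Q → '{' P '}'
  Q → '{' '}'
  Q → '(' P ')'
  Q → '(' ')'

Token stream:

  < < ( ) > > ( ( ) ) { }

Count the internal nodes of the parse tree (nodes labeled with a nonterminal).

[P [Q < [P [Q < [P [Q ( )]] >]] >] [P [Q ( [P [Q ( )]] )] [P [Q { }]]]]

12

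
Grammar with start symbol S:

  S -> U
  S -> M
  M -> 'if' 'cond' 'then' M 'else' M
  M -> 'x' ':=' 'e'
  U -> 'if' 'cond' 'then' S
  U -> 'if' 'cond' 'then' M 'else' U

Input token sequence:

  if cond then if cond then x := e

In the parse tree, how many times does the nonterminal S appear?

3

[S [U if cond then [S [U if cond then [S [M x := e]]]]]]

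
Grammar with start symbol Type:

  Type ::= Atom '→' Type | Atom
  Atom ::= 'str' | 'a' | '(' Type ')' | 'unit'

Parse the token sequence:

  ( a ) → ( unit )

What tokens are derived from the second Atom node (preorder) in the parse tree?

[Type [Atom ( [Type [Atom a]] )] → [Type [Atom ( [Type [Atom unit]] )]]]

a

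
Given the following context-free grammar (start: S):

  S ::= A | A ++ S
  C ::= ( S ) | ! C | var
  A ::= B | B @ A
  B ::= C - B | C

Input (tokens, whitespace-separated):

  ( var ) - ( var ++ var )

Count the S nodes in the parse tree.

[S [A [B [C ( [S [A [B [C var]]]] )] - [B [C ( [S [A [B [C var]]] ++ [S [A [B [C var]]]]] )]]]]]

4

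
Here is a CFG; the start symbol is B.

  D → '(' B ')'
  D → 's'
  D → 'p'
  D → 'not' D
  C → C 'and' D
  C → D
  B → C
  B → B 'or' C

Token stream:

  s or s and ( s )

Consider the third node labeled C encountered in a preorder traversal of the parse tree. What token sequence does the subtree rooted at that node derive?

s

[B [B [C [D s]]] or [C [C [D s]] and [D ( [B [C [D s]]] )]]]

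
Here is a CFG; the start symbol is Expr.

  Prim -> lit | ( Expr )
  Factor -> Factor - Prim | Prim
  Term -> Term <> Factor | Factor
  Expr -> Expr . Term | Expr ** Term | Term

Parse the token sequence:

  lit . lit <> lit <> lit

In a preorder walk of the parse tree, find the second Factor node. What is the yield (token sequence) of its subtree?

[Expr [Expr [Term [Factor [Prim lit]]]] . [Term [Term [Term [Factor [Prim lit]]] <> [Factor [Prim lit]]] <> [Factor [Prim lit]]]]

lit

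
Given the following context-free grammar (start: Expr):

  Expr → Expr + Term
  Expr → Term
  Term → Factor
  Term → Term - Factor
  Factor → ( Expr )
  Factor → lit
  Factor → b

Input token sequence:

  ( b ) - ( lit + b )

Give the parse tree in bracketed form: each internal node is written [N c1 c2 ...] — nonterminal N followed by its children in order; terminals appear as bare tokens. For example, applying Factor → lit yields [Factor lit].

[Expr [Term [Term [Factor ( [Expr [Term [Factor b]]] )]] - [Factor ( [Expr [Expr [Term [Factor lit]]] + [Term [Factor b]]] )]]]

Expr
Term
Term - Factor
Factor - Factor
( Expr ) - Factor
( Term ) - Factor
( Factor ) - Factor
( b ) - Factor
( b ) - ( Expr )
( b ) - ( Expr + Term )
( b ) - ( Term + Term )
( b ) - ( Factor + Term )
( b ) - ( lit + Term )
( b ) - ( lit + Factor )
( b ) - ( lit + b )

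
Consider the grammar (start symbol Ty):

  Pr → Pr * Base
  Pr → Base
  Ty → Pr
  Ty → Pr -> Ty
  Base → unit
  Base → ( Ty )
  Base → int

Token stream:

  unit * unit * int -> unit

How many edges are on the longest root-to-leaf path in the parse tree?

5

[Ty [Pr [Pr [Pr [Base unit]] * [Base unit]] * [Base int]] -> [Ty [Pr [Base unit]]]]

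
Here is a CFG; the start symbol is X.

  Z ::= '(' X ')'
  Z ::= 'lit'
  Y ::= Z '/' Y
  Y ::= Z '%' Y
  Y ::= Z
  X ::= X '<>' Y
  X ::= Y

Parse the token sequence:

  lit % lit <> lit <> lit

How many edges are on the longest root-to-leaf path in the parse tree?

6

[X [X [X [Y [Z lit] % [Y [Z lit]]]] <> [Y [Z lit]]] <> [Y [Z lit]]]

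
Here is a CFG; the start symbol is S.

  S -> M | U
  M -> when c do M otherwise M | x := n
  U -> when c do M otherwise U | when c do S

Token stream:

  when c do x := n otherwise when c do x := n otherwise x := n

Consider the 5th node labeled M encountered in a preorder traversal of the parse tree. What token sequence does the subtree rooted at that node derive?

[S [M when c do [M x := n] otherwise [M when c do [M x := n] otherwise [M x := n]]]]

x := n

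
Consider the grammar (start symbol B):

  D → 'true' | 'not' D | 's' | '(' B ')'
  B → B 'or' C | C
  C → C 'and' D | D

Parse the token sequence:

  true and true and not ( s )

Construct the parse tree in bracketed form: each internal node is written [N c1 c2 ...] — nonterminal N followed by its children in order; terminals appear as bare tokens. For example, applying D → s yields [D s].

B
C
C and D
C and D and D
D and D and D
true and D and D
true and true and D
true and true and not D
true and true and not ( B )
true and true and not ( C )
true and true and not ( D )
true and true and not ( s )

[B [C [C [C [D true]] and [D true]] and [D not [D ( [B [C [D s]]] )]]]]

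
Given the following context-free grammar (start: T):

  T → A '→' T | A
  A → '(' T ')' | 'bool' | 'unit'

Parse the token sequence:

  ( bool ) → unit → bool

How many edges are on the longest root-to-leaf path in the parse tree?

[T [A ( [T [A bool]] )] → [T [A unit] → [T [A bool]]]]

4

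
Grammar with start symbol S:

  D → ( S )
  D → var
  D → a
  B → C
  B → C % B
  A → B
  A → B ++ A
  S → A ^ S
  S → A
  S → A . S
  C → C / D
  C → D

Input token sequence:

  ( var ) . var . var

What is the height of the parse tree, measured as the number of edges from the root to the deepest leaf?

[S [A [B [C [D ( [S [A [B [C [D var]]]]] )]]]] . [S [A [B [C [D var]]]] . [S [A [B [C [D var]]]]]]]

10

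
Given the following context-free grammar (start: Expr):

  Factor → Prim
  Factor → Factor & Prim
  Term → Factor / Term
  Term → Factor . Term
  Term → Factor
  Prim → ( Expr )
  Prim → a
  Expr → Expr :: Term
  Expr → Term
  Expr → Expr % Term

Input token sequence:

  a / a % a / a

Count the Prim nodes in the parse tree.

4

[Expr [Expr [Term [Factor [Prim a]] / [Term [Factor [Prim a]]]]] % [Term [Factor [Prim a]] / [Term [Factor [Prim a]]]]]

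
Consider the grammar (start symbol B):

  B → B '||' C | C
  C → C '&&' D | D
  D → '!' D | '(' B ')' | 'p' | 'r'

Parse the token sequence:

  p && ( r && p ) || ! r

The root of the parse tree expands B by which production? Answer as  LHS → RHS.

[B [B [C [C [D p]] && [D ( [B [C [C [D r]] && [D p]]] )]]] || [C [D ! [D r]]]]

B → B '||' C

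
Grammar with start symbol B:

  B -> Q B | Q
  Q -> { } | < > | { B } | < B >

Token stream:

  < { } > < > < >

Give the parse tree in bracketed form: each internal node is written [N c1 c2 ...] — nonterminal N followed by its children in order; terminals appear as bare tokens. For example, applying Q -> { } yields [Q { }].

B
Q B
< B > B
< Q > B
< { } > B
< { } > Q B
< { } > < > B
< { } > < > Q
< { } > < > < >

[B [Q < [B [Q { }]] >] [B [Q < >] [B [Q < >]]]]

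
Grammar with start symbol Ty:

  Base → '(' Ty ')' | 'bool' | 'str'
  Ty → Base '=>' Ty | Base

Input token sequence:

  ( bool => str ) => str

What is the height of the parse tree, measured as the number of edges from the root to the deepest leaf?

[Ty [Base ( [Ty [Base bool] => [Ty [Base str]]] )] => [Ty [Base str]]]

5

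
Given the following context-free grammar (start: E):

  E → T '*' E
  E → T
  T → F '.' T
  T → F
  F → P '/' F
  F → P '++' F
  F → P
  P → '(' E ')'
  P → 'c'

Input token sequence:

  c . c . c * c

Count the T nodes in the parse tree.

4

[E [T [F [P c]] . [T [F [P c]] . [T [F [P c]]]]] * [E [T [F [P c]]]]]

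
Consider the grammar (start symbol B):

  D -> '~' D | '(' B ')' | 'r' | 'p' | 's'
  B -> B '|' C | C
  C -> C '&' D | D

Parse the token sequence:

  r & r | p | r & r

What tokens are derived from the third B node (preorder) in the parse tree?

r & r

[B [B [B [C [C [D r]] & [D r]]] | [C [D p]]] | [C [C [D r]] & [D r]]]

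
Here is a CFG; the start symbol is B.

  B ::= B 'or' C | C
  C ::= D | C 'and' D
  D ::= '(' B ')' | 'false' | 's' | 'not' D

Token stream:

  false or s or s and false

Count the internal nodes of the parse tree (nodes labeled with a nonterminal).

[B [B [B [C [D false]]] or [C [D s]]] or [C [C [D s]] and [D false]]]

11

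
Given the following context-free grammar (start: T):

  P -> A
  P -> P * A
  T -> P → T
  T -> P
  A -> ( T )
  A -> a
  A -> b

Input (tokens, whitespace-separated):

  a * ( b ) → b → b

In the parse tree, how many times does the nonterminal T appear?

4

[T [P [P [A a]] * [A ( [T [P [A b]]] )]] → [T [P [A b]] → [T [P [A b]]]]]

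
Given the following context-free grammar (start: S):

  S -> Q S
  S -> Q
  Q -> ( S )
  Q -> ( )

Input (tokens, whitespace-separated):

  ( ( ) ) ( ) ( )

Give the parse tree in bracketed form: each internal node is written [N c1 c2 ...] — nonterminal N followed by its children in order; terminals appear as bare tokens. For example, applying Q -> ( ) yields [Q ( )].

S
Q S
( S ) S
( Q ) S
( ( ) ) S
( ( ) ) Q S
( ( ) ) ( ) S
( ( ) ) ( ) Q
( ( ) ) ( ) ( )

[S [Q ( [S [Q ( )]] )] [S [Q ( )] [S [Q ( )]]]]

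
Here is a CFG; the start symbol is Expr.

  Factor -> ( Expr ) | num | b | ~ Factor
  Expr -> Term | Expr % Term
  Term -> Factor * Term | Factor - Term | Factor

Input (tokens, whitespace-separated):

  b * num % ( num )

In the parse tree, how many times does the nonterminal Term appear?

[Expr [Expr [Term [Factor b] * [Term [Factor num]]]] % [Term [Factor ( [Expr [Term [Factor num]]] )]]]

4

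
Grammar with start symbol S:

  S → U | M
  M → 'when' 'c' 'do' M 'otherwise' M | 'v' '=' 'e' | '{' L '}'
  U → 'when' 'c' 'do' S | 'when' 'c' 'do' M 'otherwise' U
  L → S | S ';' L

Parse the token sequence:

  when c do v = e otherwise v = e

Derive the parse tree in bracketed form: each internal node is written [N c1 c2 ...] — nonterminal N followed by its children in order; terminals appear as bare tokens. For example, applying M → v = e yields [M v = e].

S
M
when c do M otherwise M
when c do v = e otherwise M
when c do v = e otherwise v = e

[S [M when c do [M v = e] otherwise [M v = e]]]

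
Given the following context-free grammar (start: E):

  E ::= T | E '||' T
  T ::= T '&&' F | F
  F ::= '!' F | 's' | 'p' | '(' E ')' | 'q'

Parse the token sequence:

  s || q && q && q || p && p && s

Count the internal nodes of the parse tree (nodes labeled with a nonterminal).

[E [E [E [T [F s]]] || [T [T [T [F q]] && [F q]] && [F q]]] || [T [T [T [F p]] && [F p]] && [F s]]]

17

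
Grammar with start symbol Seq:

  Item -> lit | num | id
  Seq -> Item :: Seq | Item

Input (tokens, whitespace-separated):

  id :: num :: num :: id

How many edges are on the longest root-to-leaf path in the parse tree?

[Seq [Item id] :: [Seq [Item num] :: [Seq [Item num] :: [Seq [Item id]]]]]

5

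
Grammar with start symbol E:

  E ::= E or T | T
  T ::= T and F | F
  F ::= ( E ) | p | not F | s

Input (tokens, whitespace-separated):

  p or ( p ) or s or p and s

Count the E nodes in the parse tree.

5

[E [E [E [E [T [F p]]] or [T [F ( [E [T [F p]]] )]]] or [T [F s]]] or [T [T [F p]] and [F s]]]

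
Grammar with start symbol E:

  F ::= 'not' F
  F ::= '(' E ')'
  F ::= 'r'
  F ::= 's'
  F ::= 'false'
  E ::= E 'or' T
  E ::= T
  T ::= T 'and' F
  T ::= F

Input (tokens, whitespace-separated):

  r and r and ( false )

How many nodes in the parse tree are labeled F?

4

[E [T [T [T [F r]] and [F r]] and [F ( [E [T [F false]]] )]]]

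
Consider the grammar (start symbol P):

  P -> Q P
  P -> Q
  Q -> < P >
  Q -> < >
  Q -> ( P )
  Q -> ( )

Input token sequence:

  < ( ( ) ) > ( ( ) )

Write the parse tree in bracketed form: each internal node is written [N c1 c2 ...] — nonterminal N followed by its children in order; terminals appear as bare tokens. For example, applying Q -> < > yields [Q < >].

[P [Q < [P [Q ( [P [Q ( )]] )]] >] [P [Q ( [P [Q ( )]] )]]]

P
Q P
< P > P
< Q > P
< ( P ) > P
< ( Q ) > P
< ( ( ) ) > P
< ( ( ) ) > Q
< ( ( ) ) > ( P )
< ( ( ) ) > ( Q )
< ( ( ) ) > ( ( ) )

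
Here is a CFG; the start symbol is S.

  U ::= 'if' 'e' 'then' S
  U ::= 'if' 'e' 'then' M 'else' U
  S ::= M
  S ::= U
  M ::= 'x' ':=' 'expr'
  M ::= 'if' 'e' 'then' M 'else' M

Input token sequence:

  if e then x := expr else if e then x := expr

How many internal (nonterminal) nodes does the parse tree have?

[S [U if e then [M x := expr] else [U if e then [S [M x := expr]]]]]

6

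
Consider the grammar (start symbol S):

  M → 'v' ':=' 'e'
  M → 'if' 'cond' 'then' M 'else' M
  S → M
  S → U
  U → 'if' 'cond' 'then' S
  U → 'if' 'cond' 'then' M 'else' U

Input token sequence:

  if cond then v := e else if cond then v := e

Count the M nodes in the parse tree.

[S [U if cond then [M v := e] else [U if cond then [S [M v := e]]]]]

2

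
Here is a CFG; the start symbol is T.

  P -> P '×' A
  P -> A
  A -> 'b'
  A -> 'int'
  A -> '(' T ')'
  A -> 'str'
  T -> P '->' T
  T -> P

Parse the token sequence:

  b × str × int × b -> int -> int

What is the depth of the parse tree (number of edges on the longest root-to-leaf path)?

6

[T [P [P [P [P [A b]] × [A str]] × [A int]] × [A b]] -> [T [P [A int]] -> [T [P [A int]]]]]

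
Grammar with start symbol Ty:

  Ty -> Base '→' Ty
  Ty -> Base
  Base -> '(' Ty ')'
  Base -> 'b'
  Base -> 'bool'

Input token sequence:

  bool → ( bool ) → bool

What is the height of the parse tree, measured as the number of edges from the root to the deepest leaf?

[Ty [Base bool] → [Ty [Base ( [Ty [Base bool]] )] → [Ty [Base bool]]]]

5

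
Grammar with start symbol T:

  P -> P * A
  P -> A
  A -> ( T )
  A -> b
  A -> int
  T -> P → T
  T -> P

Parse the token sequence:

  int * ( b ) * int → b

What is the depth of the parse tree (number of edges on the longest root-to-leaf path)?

[T [P [P [P [A int]] * [A ( [T [P [A b]]] )]] * [A int]] → [T [P [A b]]]]

7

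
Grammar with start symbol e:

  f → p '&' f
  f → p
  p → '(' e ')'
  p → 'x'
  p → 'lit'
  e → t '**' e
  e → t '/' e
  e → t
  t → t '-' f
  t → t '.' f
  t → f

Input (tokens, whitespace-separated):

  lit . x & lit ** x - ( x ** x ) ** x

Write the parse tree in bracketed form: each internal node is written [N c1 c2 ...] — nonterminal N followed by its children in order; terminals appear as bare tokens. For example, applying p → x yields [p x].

[e [t [t [f [p lit]]] . [f [p x] & [f [p lit]]]] ** [e [t [t [f [p x]]] - [f [p ( [e [t [f [p x]]] ** [e [t [f [p x]]]]] )]]] ** [e [t [f [p x]]]]]]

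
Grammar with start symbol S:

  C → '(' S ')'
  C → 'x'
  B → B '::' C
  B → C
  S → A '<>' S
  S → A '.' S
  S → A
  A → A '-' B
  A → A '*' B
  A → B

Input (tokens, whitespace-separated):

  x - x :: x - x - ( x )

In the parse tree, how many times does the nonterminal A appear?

[S [A [A [A [A [B [C x]]] - [B [B [C x]] :: [C x]]] - [B [C x]]] - [B [C ( [S [A [B [C x]]]] )]]]]

5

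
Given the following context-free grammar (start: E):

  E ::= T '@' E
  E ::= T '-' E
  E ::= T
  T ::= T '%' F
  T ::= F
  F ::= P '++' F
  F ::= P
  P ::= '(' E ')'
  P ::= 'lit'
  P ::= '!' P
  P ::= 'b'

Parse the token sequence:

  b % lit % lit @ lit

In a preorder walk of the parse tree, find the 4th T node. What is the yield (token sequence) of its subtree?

[E [T [T [T [F [P b]]] % [F [P lit]]] % [F [P lit]]] @ [E [T [F [P lit]]]]]

lit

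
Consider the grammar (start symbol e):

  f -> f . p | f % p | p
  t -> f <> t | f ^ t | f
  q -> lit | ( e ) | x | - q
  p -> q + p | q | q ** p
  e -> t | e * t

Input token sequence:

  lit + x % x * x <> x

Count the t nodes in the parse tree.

[e [e [t [f [f [p [q lit] + [p [q x]]]] % [p [q x]]]]] * [t [f [p [q x]]] <> [t [f [p [q x]]]]]]

3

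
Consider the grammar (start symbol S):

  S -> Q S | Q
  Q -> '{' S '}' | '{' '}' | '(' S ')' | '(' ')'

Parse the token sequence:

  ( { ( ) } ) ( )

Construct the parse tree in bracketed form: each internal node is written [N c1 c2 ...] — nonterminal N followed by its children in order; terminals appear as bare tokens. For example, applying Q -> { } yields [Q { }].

S
Q S
( S ) S
( Q ) S
( { S } ) S
( { Q } ) S
( { ( ) } ) S
( { ( ) } ) Q
( { ( ) } ) ( )

[S [Q ( [S [Q { [S [Q ( )]] }]] )] [S [Q ( )]]]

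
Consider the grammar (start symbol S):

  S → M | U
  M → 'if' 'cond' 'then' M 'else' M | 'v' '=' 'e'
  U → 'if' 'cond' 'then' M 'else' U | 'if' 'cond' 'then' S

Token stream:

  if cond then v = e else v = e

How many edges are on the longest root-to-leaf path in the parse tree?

[S [M if cond then [M v = e] else [M v = e]]]

3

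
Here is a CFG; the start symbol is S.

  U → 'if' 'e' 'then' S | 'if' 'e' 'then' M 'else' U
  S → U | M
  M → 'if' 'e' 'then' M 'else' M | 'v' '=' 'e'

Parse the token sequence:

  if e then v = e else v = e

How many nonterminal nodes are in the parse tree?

4

[S [M if e then [M v = e] else [M v = e]]]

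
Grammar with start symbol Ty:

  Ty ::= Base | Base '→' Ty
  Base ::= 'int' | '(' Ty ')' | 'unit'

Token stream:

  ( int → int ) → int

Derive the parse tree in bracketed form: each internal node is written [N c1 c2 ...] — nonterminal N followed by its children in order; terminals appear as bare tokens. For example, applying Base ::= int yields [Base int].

Ty
Base → Ty
( Ty ) → Ty
( Base → Ty ) → Ty
( int → Ty ) → Ty
( int → Base ) → Ty
( int → int ) → Ty
( int → int ) → Base
( int → int ) → int

[Ty [Base ( [Ty [Base int] → [Ty [Base int]]] )] → [Ty [Base int]]]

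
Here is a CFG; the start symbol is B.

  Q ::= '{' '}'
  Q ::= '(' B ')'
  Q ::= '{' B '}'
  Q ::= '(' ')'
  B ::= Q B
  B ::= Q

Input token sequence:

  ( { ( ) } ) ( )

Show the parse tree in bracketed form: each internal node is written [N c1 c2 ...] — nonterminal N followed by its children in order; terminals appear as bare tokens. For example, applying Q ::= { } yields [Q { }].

B
Q B
( B ) B
( Q ) B
( { B } ) B
( { Q } ) B
( { ( ) } ) B
( { ( ) } ) Q
( { ( ) } ) ( )

[B [Q ( [B [Q { [B [Q ( )]] }]] )] [B [Q ( )]]]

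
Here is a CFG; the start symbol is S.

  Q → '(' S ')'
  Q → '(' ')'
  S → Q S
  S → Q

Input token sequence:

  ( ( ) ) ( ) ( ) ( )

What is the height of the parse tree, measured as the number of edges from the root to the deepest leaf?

[S [Q ( [S [Q ( )]] )] [S [Q ( )] [S [Q ( )] [S [Q ( )]]]]]

5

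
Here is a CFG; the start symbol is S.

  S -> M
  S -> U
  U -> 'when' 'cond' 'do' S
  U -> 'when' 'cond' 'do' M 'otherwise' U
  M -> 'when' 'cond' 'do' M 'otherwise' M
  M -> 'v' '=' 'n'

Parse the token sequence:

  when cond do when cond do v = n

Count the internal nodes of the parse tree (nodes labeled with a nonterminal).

6

[S [U when cond do [S [U when cond do [S [M v = n]]]]]]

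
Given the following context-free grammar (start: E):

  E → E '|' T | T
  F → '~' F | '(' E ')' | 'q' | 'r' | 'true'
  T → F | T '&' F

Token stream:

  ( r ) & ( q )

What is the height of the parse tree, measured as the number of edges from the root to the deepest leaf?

7

[E [T [T [F ( [E [T [F r]]] )]] & [F ( [E [T [F q]]] )]]]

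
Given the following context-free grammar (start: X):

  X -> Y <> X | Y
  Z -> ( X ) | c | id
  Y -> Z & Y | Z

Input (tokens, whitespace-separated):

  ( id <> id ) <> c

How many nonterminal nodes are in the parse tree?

[X [Y [Z ( [X [Y [Z id]] <> [X [Y [Z id]]]] )]] <> [X [Y [Z c]]]]

12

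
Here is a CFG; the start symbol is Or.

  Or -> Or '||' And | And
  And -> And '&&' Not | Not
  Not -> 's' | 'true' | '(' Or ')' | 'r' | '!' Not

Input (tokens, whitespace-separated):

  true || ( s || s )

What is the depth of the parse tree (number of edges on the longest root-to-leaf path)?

[Or [Or [And [Not true]]] || [And [Not ( [Or [Or [And [Not s]]] || [And [Not s]]] )]]]

7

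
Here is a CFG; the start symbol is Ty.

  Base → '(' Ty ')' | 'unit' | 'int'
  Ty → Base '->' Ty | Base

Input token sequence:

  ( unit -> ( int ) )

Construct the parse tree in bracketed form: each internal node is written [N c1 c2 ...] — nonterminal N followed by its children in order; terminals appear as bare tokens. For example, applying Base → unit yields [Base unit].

Ty
Base
( Ty )
( Base -> Ty )
( unit -> Ty )
( unit -> Base )
( unit -> ( Ty ) )
( unit -> ( Base ) )
( unit -> ( int ) )

[Ty [Base ( [Ty [Base unit] -> [Ty [Base ( [Ty [Base int]] )]]] )]]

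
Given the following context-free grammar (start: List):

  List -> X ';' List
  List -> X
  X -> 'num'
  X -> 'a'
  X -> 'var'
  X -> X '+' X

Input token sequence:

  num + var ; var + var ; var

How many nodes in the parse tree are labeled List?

3

[List [X [X num] + [X var]] ; [List [X [X var] + [X var]] ; [List [X var]]]]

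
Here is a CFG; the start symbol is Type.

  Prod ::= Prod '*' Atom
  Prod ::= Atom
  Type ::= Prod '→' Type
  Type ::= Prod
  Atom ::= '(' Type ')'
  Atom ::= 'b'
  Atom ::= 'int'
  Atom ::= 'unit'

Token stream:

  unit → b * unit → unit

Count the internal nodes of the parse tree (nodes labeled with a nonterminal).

11

[Type [Prod [Atom unit]] → [Type [Prod [Prod [Atom b]] * [Atom unit]] → [Type [Prod [Atom unit]]]]]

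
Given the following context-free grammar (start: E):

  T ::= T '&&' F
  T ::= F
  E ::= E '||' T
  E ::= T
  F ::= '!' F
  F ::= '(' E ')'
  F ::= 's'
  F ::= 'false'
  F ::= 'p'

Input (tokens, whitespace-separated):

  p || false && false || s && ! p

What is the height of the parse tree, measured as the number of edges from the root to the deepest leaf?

5

[E [E [E [T [F p]]] || [T [T [F false]] && [F false]]] || [T [T [F s]] && [F ! [F p]]]]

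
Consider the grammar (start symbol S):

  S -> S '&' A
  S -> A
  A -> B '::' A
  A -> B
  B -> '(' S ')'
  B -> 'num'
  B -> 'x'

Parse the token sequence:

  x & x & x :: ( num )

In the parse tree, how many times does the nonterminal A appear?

[S [S [S [A [B x]]] & [A [B x]]] & [A [B x] :: [A [B ( [S [A [B num]]] )]]]]

5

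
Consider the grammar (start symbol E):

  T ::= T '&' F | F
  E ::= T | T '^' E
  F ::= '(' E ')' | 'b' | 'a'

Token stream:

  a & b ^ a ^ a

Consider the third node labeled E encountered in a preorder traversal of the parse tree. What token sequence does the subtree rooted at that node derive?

[E [T [T [F a]] & [F b]] ^ [E [T [F a]] ^ [E [T [F a]]]]]

a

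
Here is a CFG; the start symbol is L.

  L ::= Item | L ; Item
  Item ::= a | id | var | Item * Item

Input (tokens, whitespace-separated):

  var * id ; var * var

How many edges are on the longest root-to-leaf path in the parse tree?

4

[L [L [Item [Item var] * [Item id]]] ; [Item [Item var] * [Item var]]]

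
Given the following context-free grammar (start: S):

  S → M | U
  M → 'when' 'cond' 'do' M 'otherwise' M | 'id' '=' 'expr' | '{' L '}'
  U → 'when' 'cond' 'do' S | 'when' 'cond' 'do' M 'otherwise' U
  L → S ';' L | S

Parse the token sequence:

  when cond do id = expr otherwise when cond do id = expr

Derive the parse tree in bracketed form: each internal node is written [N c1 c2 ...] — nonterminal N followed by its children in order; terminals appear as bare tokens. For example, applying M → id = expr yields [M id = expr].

[S [U when cond do [M id = expr] otherwise [U when cond do [S [M id = expr]]]]]

S
U
when cond do M otherwise U
when cond do id = expr otherwise U
when cond do id = expr otherwise when cond do S
when cond do id = expr otherwise when cond do M
when cond do id = expr otherwise when cond do id = expr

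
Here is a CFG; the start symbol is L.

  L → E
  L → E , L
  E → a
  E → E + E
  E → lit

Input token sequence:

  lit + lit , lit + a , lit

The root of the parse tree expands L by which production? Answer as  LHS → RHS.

L → E , L

[L [E [E lit] + [E lit]] , [L [E [E lit] + [E a]] , [L [E lit]]]]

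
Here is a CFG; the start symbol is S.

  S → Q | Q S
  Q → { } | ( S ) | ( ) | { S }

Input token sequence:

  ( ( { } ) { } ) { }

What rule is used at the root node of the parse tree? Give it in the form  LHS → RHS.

S → Q S

[S [Q ( [S [Q ( [S [Q { }]] )] [S [Q { }]]] )] [S [Q { }]]]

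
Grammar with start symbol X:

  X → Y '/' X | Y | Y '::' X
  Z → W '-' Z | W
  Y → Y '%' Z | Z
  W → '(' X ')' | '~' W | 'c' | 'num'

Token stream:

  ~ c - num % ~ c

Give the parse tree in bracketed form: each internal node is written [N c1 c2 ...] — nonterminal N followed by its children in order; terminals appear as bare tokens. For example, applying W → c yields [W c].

[X [Y [Y [Z [W ~ [W c]] - [Z [W num]]]] % [Z [W ~ [W c]]]]]

X
Y
Y % Z
Z % Z
W - Z % Z
~ W - Z % Z
~ c - Z % Z
~ c - W % Z
~ c - num % Z
~ c - num % W
~ c - num % ~ W
~ c - num % ~ c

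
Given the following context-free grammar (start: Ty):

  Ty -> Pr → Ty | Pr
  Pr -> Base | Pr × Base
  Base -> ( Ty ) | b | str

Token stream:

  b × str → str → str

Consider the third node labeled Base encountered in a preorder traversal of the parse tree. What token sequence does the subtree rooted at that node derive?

str

[Ty [Pr [Pr [Base b]] × [Base str]] → [Ty [Pr [Base str]] → [Ty [Pr [Base str]]]]]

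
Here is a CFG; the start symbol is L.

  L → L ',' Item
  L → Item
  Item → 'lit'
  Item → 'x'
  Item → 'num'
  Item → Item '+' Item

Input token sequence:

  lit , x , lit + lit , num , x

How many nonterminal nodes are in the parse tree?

12

[L [L [L [L [L [Item lit]] , [Item x]] , [Item [Item lit] + [Item lit]]] , [Item num]] , [Item x]]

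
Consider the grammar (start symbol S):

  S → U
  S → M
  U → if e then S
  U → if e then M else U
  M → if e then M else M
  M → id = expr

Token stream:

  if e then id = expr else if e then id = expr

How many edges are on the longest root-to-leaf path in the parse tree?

5

[S [U if e then [M id = expr] else [U if e then [S [M id = expr]]]]]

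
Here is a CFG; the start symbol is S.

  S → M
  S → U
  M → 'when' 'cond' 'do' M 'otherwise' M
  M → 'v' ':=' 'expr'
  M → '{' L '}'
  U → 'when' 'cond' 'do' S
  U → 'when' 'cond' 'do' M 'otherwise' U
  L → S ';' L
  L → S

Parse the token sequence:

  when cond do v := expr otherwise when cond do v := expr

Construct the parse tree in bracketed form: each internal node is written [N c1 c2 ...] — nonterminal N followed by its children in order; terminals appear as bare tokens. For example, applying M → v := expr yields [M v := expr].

S
U
when cond do M otherwise U
when cond do v := expr otherwise U
when cond do v := expr otherwise when cond do S
when cond do v := expr otherwise when cond do M
when cond do v := expr otherwise when cond do v := expr

[S [U when cond do [M v := expr] otherwise [U when cond do [S [M v := expr]]]]]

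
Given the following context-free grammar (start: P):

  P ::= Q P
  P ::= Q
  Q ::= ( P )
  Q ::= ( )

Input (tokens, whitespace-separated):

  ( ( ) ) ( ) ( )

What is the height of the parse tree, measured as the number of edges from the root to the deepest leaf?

4

[P [Q ( [P [Q ( )]] )] [P [Q ( )] [P [Q ( )]]]]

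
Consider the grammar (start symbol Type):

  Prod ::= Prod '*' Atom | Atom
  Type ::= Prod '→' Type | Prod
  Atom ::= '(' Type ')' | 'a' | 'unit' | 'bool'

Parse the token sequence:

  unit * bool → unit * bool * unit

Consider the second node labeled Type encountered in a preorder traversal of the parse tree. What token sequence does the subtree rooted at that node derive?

[Type [Prod [Prod [Atom unit]] * [Atom bool]] → [Type [Prod [Prod [Prod [Atom unit]] * [Atom bool]] * [Atom unit]]]]

unit * bool * unit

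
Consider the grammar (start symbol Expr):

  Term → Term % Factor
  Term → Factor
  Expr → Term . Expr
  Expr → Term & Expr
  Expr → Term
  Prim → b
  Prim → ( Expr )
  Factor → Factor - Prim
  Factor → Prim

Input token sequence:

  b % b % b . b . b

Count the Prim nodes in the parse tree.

5

[Expr [Term [Term [Term [Factor [Prim b]]] % [Factor [Prim b]]] % [Factor [Prim b]]] . [Expr [Term [Factor [Prim b]]] . [Expr [Term [Factor [Prim b]]]]]]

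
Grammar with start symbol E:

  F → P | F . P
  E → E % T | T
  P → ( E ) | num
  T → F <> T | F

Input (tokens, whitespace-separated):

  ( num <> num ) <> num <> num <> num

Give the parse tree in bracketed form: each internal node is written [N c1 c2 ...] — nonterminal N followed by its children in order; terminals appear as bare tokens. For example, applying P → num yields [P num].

[E [T [F [P ( [E [T [F [P num]] <> [T [F [P num]]]]] )]] <> [T [F [P num]] <> [T [F [P num]] <> [T [F [P num]]]]]]]

E
T
F <> T
P <> T
( E ) <> T
( T ) <> T
( F <> T ) <> T
( P <> T ) <> T
( num <> T ) <> T
( num <> F ) <> T
( num <> P ) <> T
( num <> num ) <> T
( num <> num ) <> F <> T
( num <> num ) <> P <> T
( num <> num ) <> num <> T
( num <> num ) <> num <> F <> T
( num <> num ) <> num <> P <> T
( num <> num ) <> num <> num <> T
( num <> num ) <> num <> num <> F
( num <> num ) <> num <> num <> P
( num <> num ) <> num <> num <> num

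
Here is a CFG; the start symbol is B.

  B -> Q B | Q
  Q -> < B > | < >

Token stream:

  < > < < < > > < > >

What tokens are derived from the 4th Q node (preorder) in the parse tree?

< >

[B [Q < >] [B [Q < [B [Q < [B [Q < >]] >] [B [Q < >]]] >]]]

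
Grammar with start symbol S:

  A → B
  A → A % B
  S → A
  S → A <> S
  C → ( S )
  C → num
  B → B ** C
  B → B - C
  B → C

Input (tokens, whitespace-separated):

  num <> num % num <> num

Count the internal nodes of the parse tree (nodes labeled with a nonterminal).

[S [A [B [C num]]] <> [S [A [A [B [C num]]] % [B [C num]]] <> [S [A [B [C num]]]]]]

15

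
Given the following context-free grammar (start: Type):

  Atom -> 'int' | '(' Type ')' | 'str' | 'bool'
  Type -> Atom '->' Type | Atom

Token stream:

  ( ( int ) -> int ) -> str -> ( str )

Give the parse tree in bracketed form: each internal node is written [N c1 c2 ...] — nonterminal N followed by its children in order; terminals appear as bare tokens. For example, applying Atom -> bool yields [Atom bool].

[Type [Atom ( [Type [Atom ( [Type [Atom int]] )] -> [Type [Atom int]]] )] -> [Type [Atom str] -> [Type [Atom ( [Type [Atom str]] )]]]]

Type
Atom -> Type
( Type ) -> Type
( Atom -> Type ) -> Type
( ( Type ) -> Type ) -> Type
( ( Atom ) -> Type ) -> Type
( ( int ) -> Type ) -> Type
( ( int ) -> Atom ) -> Type
( ( int ) -> int ) -> Type
( ( int ) -> int ) -> Atom -> Type
( ( int ) -> int ) -> str -> Type
( ( int ) -> int ) -> str -> Atom
( ( int ) -> int ) -> str -> ( Type )
( ( int ) -> int ) -> str -> ( Atom )
( ( int ) -> int ) -> str -> ( str )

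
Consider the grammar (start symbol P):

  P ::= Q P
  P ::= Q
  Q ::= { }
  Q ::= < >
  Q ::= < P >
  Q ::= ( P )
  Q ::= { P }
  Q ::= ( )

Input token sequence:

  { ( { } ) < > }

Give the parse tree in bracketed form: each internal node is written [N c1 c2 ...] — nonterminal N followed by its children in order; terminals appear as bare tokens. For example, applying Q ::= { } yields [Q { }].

[P [Q { [P [Q ( [P [Q { }]] )] [P [Q < >]]] }]]

P
Q
{ P }
{ Q P }
{ ( P ) P }
{ ( Q ) P }
{ ( { } ) P }
{ ( { } ) Q }
{ ( { } ) < > }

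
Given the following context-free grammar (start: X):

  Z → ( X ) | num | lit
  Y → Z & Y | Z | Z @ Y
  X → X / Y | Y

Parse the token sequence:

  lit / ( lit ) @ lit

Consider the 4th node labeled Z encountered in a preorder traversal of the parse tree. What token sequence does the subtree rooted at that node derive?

[X [X [Y [Z lit]]] / [Y [Z ( [X [Y [Z lit]]] )] @ [Y [Z lit]]]]

lit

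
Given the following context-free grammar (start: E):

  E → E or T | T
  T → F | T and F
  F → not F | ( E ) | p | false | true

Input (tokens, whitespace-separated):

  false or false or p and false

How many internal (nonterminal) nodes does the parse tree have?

11

[E [E [E [T [F false]]] or [T [F false]]] or [T [T [F p]] and [F false]]]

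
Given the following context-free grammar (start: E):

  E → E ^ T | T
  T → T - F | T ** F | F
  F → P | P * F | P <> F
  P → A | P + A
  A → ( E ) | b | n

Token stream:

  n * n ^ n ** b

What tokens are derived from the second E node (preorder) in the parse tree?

[E [E [T [F [P [A n]] * [F [P [A n]]]]]] ^ [T [T [F [P [A n]]]] ** [F [P [A b]]]]]

n * n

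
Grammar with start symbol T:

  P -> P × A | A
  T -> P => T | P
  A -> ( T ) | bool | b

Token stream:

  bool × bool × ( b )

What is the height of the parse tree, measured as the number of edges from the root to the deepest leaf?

6

[T [P [P [P [A bool]] × [A bool]] × [A ( [T [P [A b]]] )]]]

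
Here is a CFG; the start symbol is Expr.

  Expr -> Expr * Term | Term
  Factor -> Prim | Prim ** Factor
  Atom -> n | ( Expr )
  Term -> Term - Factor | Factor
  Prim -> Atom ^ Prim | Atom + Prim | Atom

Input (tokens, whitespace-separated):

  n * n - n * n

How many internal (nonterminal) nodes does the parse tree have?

[Expr [Expr [Expr [Term [Factor [Prim [Atom n]]]]] * [Term [Term [Factor [Prim [Atom n]]]] - [Factor [Prim [Atom n]]]]] * [Term [Factor [Prim [Atom n]]]]]

19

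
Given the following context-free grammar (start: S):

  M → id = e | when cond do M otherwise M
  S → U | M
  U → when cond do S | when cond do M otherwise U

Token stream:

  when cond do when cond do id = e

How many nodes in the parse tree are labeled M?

[S [U when cond do [S [U when cond do [S [M id = e]]]]]]

1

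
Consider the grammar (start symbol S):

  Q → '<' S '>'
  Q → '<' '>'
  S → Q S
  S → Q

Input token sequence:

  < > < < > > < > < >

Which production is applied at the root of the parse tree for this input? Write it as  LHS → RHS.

S → Q S

[S [Q < >] [S [Q < [S [Q < >]] >] [S [Q < >] [S [Q < >]]]]]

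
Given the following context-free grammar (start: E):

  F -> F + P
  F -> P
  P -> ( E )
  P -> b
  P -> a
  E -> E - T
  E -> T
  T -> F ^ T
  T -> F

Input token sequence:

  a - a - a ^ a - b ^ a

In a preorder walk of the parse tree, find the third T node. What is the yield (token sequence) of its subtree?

a ^ a

[E [E [E [E [T [F [P a]]]] - [T [F [P a]]]] - [T [F [P a]] ^ [T [F [P a]]]]] - [T [F [P b]] ^ [T [F [P a]]]]]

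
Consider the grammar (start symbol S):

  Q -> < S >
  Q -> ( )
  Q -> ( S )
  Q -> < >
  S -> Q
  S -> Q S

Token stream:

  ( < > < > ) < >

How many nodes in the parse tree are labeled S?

4

[S [Q ( [S [Q < >] [S [Q < >]]] )] [S [Q < >]]]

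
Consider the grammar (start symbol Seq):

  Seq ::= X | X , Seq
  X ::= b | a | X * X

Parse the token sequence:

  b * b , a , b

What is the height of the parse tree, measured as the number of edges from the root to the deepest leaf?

[Seq [X [X b] * [X b]] , [Seq [X a] , [Seq [X b]]]]

4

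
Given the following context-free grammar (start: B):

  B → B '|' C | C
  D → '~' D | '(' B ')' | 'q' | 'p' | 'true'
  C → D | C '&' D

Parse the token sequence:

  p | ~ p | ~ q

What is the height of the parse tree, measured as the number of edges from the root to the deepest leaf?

[B [B [B [C [D p]]] | [C [D ~ [D p]]]] | [C [D ~ [D q]]]]

5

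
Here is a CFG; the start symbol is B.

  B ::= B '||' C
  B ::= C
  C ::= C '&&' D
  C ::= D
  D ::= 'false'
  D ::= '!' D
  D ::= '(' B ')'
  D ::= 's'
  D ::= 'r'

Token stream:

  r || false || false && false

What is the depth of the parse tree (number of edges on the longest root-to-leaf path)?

5

[B [B [B [C [D r]]] || [C [D false]]] || [C [C [D false]] && [D false]]]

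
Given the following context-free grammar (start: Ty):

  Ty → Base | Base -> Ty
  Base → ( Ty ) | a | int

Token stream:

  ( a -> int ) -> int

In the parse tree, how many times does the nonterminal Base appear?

[Ty [Base ( [Ty [Base a] -> [Ty [Base int]]] )] -> [Ty [Base int]]]

4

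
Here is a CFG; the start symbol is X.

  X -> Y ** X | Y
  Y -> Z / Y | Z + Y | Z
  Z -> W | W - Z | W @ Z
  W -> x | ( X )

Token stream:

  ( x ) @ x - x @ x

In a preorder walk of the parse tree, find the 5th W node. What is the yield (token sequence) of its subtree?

[X [Y [Z [W ( [X [Y [Z [W x]]]] )] @ [Z [W x] - [Z [W x] @ [Z [W x]]]]]]]

x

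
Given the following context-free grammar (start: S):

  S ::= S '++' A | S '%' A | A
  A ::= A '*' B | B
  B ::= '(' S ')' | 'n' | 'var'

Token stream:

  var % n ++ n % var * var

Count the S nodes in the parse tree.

[S [S [S [S [A [B var]]] % [A [B n]]] ++ [A [B n]]] % [A [A [B var]] * [B var]]]

4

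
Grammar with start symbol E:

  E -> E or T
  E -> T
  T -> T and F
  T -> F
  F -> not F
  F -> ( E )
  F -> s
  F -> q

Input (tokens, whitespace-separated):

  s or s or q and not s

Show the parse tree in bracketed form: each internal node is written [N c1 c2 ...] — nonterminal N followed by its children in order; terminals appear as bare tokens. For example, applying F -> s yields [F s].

E
E or T
E or T or T
T or T or T
F or T or T
s or T or T
s or F or T
s or s or T
s or s or T and F
s or s or F and F
s or s or q and F
s or s or q and not F
s or s or q and not s

[E [E [E [T [F s]]] or [T [F s]]] or [T [T [F q]] and [F not [F s]]]]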